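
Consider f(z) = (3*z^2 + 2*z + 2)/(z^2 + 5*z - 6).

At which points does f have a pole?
The singularities of f are the zeros of the denominator. Factoring,
  z^2 + 5*z - 6 = (z + 6)*(z - 1)
so the candidates are z = -6, z = 1.

Check the numerator P(z) = 3*z^2 + 2*z + 2 at each one:
  P(-6) = 98 ≠ 0, so z = -6 is a (simple) pole.
  P(1) = 7 ≠ 0, so z = 1 is a (simple) pole.

Poles of f: {-6, 1}

Final answer: {-6, 1}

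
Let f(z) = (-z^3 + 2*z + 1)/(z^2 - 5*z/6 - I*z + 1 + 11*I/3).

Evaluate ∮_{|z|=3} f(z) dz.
By the residue theorem, ∮_C f(z) dz = 2πi · (sum of the residues of f at the poles inside |z| = 3).

The denominator factors as (z - 3/2 + I)*(z + 2/3 - 2*I), so the singularities of f are simple poles at z = 3/2 - I, z = -2/3 + 2*I.
  |3/2 - I|² = 13/4 < 9 = 3², so this pole is inside the contour.
  |-2/3 + 2*I|² = 40/9 < 9 = 3², so this pole is inside the contour.

With P(z) = -z^3 + 2*z + 1 and Q(z) = z^2 - 5*z/6 - I*z + 1 + 11*I/3, each pole is simple, so Res(f, z₀) = P(z₀)/Q'(z₀) with Q'(z) = 2*z - 5/6 - I.
  Res(f, 3/2 - I) = P(3/2 - I)/Q'(3/2 - I) = (41/8 + 15*I/4)/(13/6 - 3*I) = -21/1972 + 846*I/493
  Res(f, -2/3 + 2*I) = P(-2/3 + 2*I)/Q'(-2/3 + 2*I) = (-217/27 + 28*I/3)/(-13/6 + 3*I) = 14714/4437 + 140*I/493

Sum of residues inside C: 119/36 + 2*I
∮_C f(z) dz = 2πi · (119/36 + 2*I) = pi*(-4 + 119*I/18)

Final answer: pi*(-4 + 119*I/18)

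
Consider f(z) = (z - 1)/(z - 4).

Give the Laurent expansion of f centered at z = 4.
3/(z - 4) + 1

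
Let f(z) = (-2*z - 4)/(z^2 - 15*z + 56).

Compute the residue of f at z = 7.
18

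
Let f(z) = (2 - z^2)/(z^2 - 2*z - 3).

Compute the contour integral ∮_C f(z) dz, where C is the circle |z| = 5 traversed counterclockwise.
-4*I*pi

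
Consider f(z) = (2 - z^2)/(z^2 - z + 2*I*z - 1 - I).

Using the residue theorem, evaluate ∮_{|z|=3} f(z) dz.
pi*(-4 - 2*I)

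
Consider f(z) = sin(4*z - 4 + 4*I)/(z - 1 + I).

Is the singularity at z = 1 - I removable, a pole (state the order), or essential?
removable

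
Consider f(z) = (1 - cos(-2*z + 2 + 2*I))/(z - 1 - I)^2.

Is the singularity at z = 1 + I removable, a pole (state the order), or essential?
Let u = z - 1 - I. The argument of cos is -2*z + 2 + 2*I = -2u, so
  f = (1 - cos(-2u))/u^2 = ((-2u)^2/2 - (-2u)^4/24 + ...)/u^2 = 2 - (2/3)*u^2 + ...
The Laurent expansion about u = 0 has no negative powers; equivalently lim_{z→1 + I} f(z) = 2 exists and is finite.
So the singularity is removable.

Final answer: removable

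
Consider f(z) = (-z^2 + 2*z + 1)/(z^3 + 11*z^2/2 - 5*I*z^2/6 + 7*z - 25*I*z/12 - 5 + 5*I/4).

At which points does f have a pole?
The singularities of f are the zeros of the denominator. Factoring,
  z^3 + 11*z^2/2 - 5*I*z^2/6 + 7*z - 25*I*z/12 - 5 + 5*I/4 = (z + 3 - 3*I/2)*(z + 3 + 2*I/3)*(z - 1/2)
so the candidates are z = -3 + 3*I/2, z = -3 - 2*I/3, z = 1/2.

Check the numerator P(z) = -z^2 + 2*z + 1 at each one:
  P(-3 + 3*I/2) = -47/4 + 12*I ≠ 0, so z = -3 + 3*I/2 is a (simple) pole.
  P(-3 - 2*I/3) = -122/9 - 16*I/3 ≠ 0, so z = -3 - 2*I/3 is a (simple) pole.
  P(1/2) = 7/4 ≠ 0, so z = 1/2 is a (simple) pole.

Poles of f: {-3 - 2*I/3, -3 + 3*I/2, 1/2}

Final answer: {-3 - 2*I/3, -3 + 3*I/2, 1/2}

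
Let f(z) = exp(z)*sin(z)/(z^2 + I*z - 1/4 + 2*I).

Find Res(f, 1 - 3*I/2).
(1/4 + I/4)*exp(1 - 3*I/2)*sin(1 - 3*I/2)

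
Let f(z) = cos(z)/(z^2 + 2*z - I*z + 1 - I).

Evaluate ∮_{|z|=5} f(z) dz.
By the residue theorem, ∮_C f(z) dz = 2πi · (sum of the residues of f at the poles inside |z| = 5).

The denominator factors as (z + 1)*(z + 1 - I), so the singularities of f are simple poles at z = -1, z = -1 + I.
  |-1|² = 1 < 25 = 5², so this pole is inside the contour.
  |-1 + I|² = 2 < 25 = 5², so this pole is inside the contour.

With P(z) = cos(z) and Q(z) = z^2 + 2*z - I*z + 1 - I, each pole is simple, so Res(f, z₀) = P(z₀)/Q'(z₀) with Q'(z) = 2*z + 2 - I.
  Res(f, -1) = P(-1)/Q'(-1) = (cos(1))/(-I) = I*cos(1)
  Res(f, -1 + I) = P(-1 + I)/Q'(-1 + I) = (cos(1 - I))/(I) = -I*cos(1 - I)

Sum of residues inside C: -I*cos(1 - I) + I*cos(1)
∮_C f(z) dz = 2πi · (-I*cos(1 - I) + I*cos(1)) = -2*pi*cos(1) + 2*pi*cos(1 - I)

Final answer: -2*pi*cos(1) + 2*pi*cos(1 - I)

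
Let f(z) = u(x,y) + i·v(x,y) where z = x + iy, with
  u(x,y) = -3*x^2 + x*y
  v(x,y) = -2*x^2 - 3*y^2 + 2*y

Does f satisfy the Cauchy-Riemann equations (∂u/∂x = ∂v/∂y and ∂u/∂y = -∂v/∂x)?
∂u/∂x = -6*x + y
∂v/∂y = 2 - 6*y
∂u/∂y = x
∂v/∂x = -4*x
∂u/∂x ≠ ∂v/∂y and ∂u/∂y ≠ -∂v/∂x; the Cauchy-Riemann equations are not satisfied, so f is not analytic.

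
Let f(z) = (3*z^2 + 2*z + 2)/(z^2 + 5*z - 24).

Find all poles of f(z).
{-8, 3}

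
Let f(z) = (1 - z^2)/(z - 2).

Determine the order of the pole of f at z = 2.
Factor the denominator:
  z - 2 = (z - 2)

The numerator P(z) = 1 - z^2 has P(2) = -3 ≠ 0, so no factor of (z - 2) cancels.
Near z = 2 we can therefore write f(z) = g(z)/(z - 2) with g analytic at 2 and g(2) ≠ 0 (g is just the numerator).

Hence z = 2 is a pole of order 1.

Final answer: 1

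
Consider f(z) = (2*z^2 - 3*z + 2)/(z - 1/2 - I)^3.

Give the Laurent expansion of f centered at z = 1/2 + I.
Put w = z - (1/2 + I), i.e. z = w + 1/2 + I. The denominator is w^3, so it suffices to rewrite the numerator in powers of w.

P(z) = 2*z^2 - 3*z + 2
P(w + 1/2 + I) = -1 - I + (-1 + 4*I)*w + 2*w^2

Dividing each term by w^3:
  f = (-1 - I)/w^3 + (-1 + 4*I)/w^2 + 2/w

Substituting back w = z - 1/2 - I:
  f(z) = (-1 - I)/(z - 1/2 - I)^3 + (-1 + 4*I)/(z - 1/2 - I)^2 + 2/(z - 1/2 - I)

The series is finite because the numerator is a polynomial; the negative powers form the principal part, and the coefficient of 1/(z - 1/2 - I) gives Res(f, 1/2 + I) = 2.

Final answer: (-1 - I)/(z - 1/2 - I)^3 + (-1 + 4*I)/(z - 1/2 - I)^2 + 2/(z - 1/2 - I)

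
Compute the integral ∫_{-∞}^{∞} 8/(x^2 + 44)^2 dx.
Let f(z) = 8/(z^2 + 44)^2. The denominator has no real zeros and deg Q - deg P = 4 ≥ 2, so the integral of f over the upper semicircle |z| = R tends to 0 as R → ∞. Closing the contour in the upper half-plane,
  ∫_{-∞}^{∞} f(x) dx = 2πi · Σ Res(f, z_k)  over the poles with Im z_k > 0.

Zeros of the denominator: z^2 + 44 = 0 gives z = ±2*sqrt(11)*I.
Upper half-plane: z = 2*sqrt(11)*I (a pole of order 2).

Write f(z) = g(z)/(z - 2*sqrt(11)*I)^2 with g(z) = 8/(z + 2*sqrt(11)*I)^2. For a double pole, Res(f, z₀) = g'(z₀):
  g'(z) = -16/(z + 2*sqrt(11)*I)^3
  Res(f, 2*sqrt(11)*I) = g'(2*sqrt(11)*I) = -sqrt(11)*I/484

∫_{-∞}^{∞} f(x) dx = 2πi · (-sqrt(11)*I/484) = sqrt(11)*pi/242

Final answer: sqrt(11)*pi/242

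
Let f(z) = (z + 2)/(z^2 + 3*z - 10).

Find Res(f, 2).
4/7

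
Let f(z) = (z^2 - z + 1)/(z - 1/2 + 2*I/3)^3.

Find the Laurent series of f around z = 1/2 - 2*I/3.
Put w = z - (1/2 - 2*I/3), i.e. z = w + 1/2 - 2*I/3. The denominator is w^3, so it suffices to rewrite the numerator in powers of w.

P(z) = z^2 - z + 1
P(w + 1/2 - 2*I/3) = 11/36 - 4*I*w/3 + w^2

Dividing each term by w^3:
  f = 11/(36*w^3) - 4*I/(3*w^2) + 1/w

Substituting back w = z - 1/2 + 2*I/3:
  f(z) = 11/(36*(z - 1/2 + 2*I/3)^3) - 4*I/(3*(z - 1/2 + 2*I/3)^2) + 1/(z - 1/2 + 2*I/3)

The series is finite because the numerator is a polynomial; the negative powers form the principal part, and the coefficient of 1/(z - 1/2 + 2*I/3) gives Res(f, 1/2 - 2*I/3) = 1.

Final answer: 11/(36*(z - 1/2 + 2*I/3)^3) - 4*I/(3*(z - 1/2 + 2*I/3)^2) + 1/(z - 1/2 + 2*I/3)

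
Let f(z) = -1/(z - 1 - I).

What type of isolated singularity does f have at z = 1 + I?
pole of order 1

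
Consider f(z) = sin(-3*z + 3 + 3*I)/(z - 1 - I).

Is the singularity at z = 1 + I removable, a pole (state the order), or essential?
removable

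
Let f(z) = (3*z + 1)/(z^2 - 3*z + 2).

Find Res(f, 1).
-4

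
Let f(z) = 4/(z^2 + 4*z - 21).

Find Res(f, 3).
Write f(z) = P(z)/Q(z) with P(z) = 4 and Q(z) = z^2 + 4*z - 21.
The denominator factors as Q(z) = (z + 7)*(z - 3), so z = 3 is a simple zero of Q and P is analytic there; z = 3 is therefore a simple pole and
  Res(f, z₀) = P(z₀)/Q'(z₀).

Q'(z) = 2*z + 4, so Q'(3) = 10.
P(3) = 4.

Res(f, 3) = (4)/(10) = 2/5

Final answer: 2/5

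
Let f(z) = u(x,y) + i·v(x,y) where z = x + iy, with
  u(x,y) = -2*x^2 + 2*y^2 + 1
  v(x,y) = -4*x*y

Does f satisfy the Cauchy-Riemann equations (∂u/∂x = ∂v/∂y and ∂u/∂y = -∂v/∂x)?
∂u/∂x = -4*x
∂v/∂y = -4*x
∂u/∂y = 4*y
∂v/∂x = -4*y
∂u/∂x = ∂v/∂y and ∂u/∂y = -∂v/∂x hold identically; f is analytic.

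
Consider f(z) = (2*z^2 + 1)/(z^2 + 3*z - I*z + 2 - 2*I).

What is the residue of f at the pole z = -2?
Write f(z) = P(z)/Q(z) with P(z) = 2*z^2 + 1 and Q(z) = z^2 + 3*z - I*z + 2 - 2*I.
The denominator factors as Q(z) = (z + 2)*(z + 1 - I), so z = -2 is a simple zero of Q and P is analytic there; z = -2 is therefore a simple pole and
  Res(f, z₀) = P(z₀)/Q'(z₀).

Q'(z) = 2*z + 3 - I, so Q'(-2) = -1 - I.
P(-2) = 9.

Res(f, -2) = (9)/(-1 - I) = -9/2 + 9*I/2

Final answer: -9/2 + 9*I/2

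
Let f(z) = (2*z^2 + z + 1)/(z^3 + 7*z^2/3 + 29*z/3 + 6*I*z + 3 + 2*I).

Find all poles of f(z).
The singularities of f are the zeros of the denominator. Factoring,
  z^3 + 7*z^2/3 + 29*z/3 + 6*I*z + 3 + 2*I = (z + 2 - 3*I)*(z + 3*I)*(z + 1/3)
so the candidates are z = -2 + 3*I, z = -3*I, z = -1/3.

Check the numerator P(z) = 2*z^2 + z + 1 at each one:
  P(-2 + 3*I) = -11 - 21*I ≠ 0, so z = -2 + 3*I is a (simple) pole.
  P(-3*I) = -17 - 3*I ≠ 0, so z = -3*I is a (simple) pole.
  P(-1/3) = 8/9 ≠ 0, so z = -1/3 is a (simple) pole.

Poles of f: {-2 + 3*I, -1/3, -3*I}

Final answer: {-2 + 3*I, -1/3, -3*I}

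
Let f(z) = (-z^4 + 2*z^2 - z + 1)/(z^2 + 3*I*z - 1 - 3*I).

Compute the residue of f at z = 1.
Write f(z) = P(z)/Q(z) with P(z) = -z^4 + 2*z^2 - z + 1 and Q(z) = z^2 + 3*I*z - 1 - 3*I.
The denominator factors as Q(z) = (z + 1 + 3*I)*(z - 1), so z = 1 is a simple zero of Q and P is analytic there; z = 1 is therefore a simple pole and
  Res(f, z₀) = P(z₀)/Q'(z₀).

Q'(z) = 2*z + 3*I, so Q'(1) = 2 + 3*I.
P(1) = 1.

Res(f, 1) = (1)/(2 + 3*I) = 2/13 - 3*I/13

Final answer: 2/13 - 3*I/13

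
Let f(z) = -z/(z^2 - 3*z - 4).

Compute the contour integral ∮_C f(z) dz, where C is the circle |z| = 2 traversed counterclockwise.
-2*I*pi/5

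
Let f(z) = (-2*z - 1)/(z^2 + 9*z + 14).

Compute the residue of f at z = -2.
3/5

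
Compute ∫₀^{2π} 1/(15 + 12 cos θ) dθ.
Let J = ∫₀^{2π} dθ/(15 + 12 cos θ).
Put z = e^{iθ}: then cos θ = (z + 1/z)/2, dθ = dz/(iz), and z runs once counterclockwise around |z| = 1:
  J = ∮_{|z|=1} 1/(15 + 12*(z + 1/z)/2) · dz/(iz) = (2/i) ∮_{|z|=1} dz/(12*z^2 + 30*z + 12).
The roots of 12*z^2 + 30*z + 12 are z = (-15 ± sqrt(15^2 - 12^2))/12, with sqrt(81) = 9; their product is 1, so only z₊ = -1/2 lies inside the unit circle (z₋ = -2 lies outside).
z₊ is a simple zero of q(z) = 12*z^2 + 30*z + 12, so Res(1/q, z₊) = 1/q'(z₊) with q'(z) = 24*z + 30; and q'(z₊) = 12*(z₊ - z₋) = 18.
Therefore J = (2/i) · 2πi · 1/(18) = 2*pi/(9) = 2*pi/9

Final answer: 2*pi/9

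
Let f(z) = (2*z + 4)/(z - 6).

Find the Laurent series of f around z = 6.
Put w = z - (6), i.e. z = w + 6. The denominator is w, so it suffices to rewrite the numerator in powers of w.

P(z) = 2*z + 4
P(w + 6) = 16 + 2*w

Dividing each term by w:
  f = 16/w + 2

Substituting back w = z - 6:
  f(z) = 16/(z - 6) + 2

The series is finite because the numerator is a polynomial; the negative powers form the principal part, and the coefficient of 1/(z - 6) gives Res(f, 6) = 16.

Final answer: 16/(z - 6) + 2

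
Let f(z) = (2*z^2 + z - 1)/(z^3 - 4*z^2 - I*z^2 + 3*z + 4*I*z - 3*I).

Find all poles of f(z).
{I, 1, 3}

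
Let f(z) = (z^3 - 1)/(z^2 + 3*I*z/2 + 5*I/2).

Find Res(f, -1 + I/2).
Write f(z) = P(z)/Q(z) with P(z) = z^3 - 1 and Q(z) = z^2 + 3*I*z/2 + 5*I/2.
The denominator factors as Q(z) = (z + 1 - I/2)*(z - 1 + 2*I), so z = -1 + I/2 is a simple zero of Q and P is analytic there; z = -1 + I/2 is therefore a simple pole and
  Res(f, z₀) = P(z₀)/Q'(z₀).

Q'(z) = 2*z + 3*I/2, so Q'(-1 + I/2) = -2 + 5*I/2.
P(-1 + I/2) = -5/4 + 11*I/8.

Res(f, -1 + I/2) = (-5/4 + 11*I/8)/(-2 + 5*I/2) = 95/164 + 3*I/82

Final answer: 95/164 + 3*I/82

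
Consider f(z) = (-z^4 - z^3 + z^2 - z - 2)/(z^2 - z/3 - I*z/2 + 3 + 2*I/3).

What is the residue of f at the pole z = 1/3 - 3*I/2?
8297/4806 - 11735*I/6408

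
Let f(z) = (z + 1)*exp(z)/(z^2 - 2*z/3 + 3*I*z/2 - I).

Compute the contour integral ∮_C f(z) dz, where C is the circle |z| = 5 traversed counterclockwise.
By the residue theorem, ∮_C f(z) dz = 2πi · (sum of the residues of f at the poles inside |z| = 5).

The denominator factors as (z - 2/3)*(z + 3*I/2), so the singularities of f are simple poles at z = 2/3, z = -3*I/2.
  |2/3|² = 4/9 < 25 = 5², so this pole is inside the contour.
  |-3*I/2|² = 9/4 < 25 = 5², so this pole is inside the contour.

With P(z) = (z + 1)*exp(z) and Q(z) = z^2 - 2*z/3 + 3*I*z/2 - I, each pole is simple, so Res(f, z₀) = P(z₀)/Q'(z₀) with Q'(z) = 2*z - 2/3 + 3*I/2.
  Res(f, 2/3) = P(2/3)/Q'(2/3) = (5*exp(2/3)/3)/(2/3 + 3*I/2) = (40/97 - 90*I/97)*exp(2/3)
  Res(f, -3*I/2) = P(-3*I/2)/Q'(-3*I/2) = ((1 - 3*I/2)*exp(-3*I/2))/(-2/3 - 3*I/2) = (57/97 + 90*I/97)*exp(-3*I/2)

Sum of residues inside C: (40/97 - 90*I/97)*exp(2/3) + (57/97 + 90*I/97)*exp(-3*I/2)
∮_C f(z) dz = 2πi · ((40/97 - 90*I/97)*exp(2/3) + (57/97 + 90*I/97)*exp(-3*I/2)) = pi*(180/97 + 80*I/97)*exp(2/3) + pi*(-180/97 + 114*I/97)*exp(-3*I/2)

Final answer: pi*(180/97 + 80*I/97)*exp(2/3) + pi*(-180/97 + 114*I/97)*exp(-3*I/2)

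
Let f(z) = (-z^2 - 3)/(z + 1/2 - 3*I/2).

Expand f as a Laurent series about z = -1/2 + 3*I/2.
(-1 + 3*I/2)/(z + 1/2 - 3*I/2) + 1 - 3*I - (z + 1/2 - 3*I/2)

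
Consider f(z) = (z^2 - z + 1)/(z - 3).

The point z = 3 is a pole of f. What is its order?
Factor the denominator:
  z - 3 = (z - 3)

The numerator P(z) = z^2 - z + 1 has P(3) = 7 ≠ 0, so no factor of (z - 3) cancels.
Near z = 3 we can therefore write f(z) = g(z)/(z - 3) with g analytic at 3 and g(3) ≠ 0 (g is just the numerator).

Hence z = 3 is a pole of order 1.

Final answer: 1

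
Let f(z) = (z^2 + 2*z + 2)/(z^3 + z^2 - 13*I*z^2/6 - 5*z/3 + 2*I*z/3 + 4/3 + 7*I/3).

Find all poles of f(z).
The singularities of f are the zeros of the denominator. Factoring,
  z^3 + z^2 - 13*I*z^2/6 - 5*z/3 + 2*I*z/3 + 4/3 + 7*I/3 = (z - 1 + I/3)*(z + 1 - I)*(z + 1 - 3*I/2)
so the candidates are z = 1 - I/3, z = -1 + I, z = -1 + 3*I/2.

Check the numerator P(z) = z^2 + 2*z + 2 at each one:
  P(1 - I/3) = 44/9 - 4*I/3 ≠ 0, so z = 1 - I/3 is a (simple) pole.
  P(-1 + I) = 0, so the factor (z + 1 - I) cancels and z = -1 + I is only a removable singularity, not a pole.
  P(-1 + 3*I/2) = -5/4 ≠ 0, so z = -1 + 3*I/2 is a (simple) pole.

Poles of f: {-1 + 3*I/2, 1 - I/3}

Final answer: {-1 + 3*I/2, 1 - I/3}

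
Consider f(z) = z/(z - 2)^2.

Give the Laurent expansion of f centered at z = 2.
2/(z - 2)^2 + 1/(z - 2)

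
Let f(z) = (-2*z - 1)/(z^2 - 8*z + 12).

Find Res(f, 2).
5/4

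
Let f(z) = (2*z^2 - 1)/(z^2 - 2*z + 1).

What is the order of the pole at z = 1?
2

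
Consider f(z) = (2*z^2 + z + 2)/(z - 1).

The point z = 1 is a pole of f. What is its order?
Factor the denominator:
  z - 1 = (z - 1)

The numerator P(z) = 2*z^2 + z + 2 has P(1) = 5 ≠ 0, so no factor of (z - 1) cancels.
Near z = 1 we can therefore write f(z) = g(z)/(z - 1) with g analytic at 1 and g(1) ≠ 0 (g is just the numerator).

Hence z = 1 is a pole of order 1.

Final answer: 1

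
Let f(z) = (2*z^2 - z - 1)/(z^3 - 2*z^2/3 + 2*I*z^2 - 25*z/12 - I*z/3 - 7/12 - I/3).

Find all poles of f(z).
The singularities of f are the zeros of the denominator. Factoring,
  z^3 - 2*z^2/3 + 2*I*z^2 - 25*z/12 - I*z/3 - 7/12 - I/3 = (z + 1/3)*(z - 3/2 + I)*(z + 1/2 + I)
so the candidates are z = -1/3, z = 3/2 - I, z = -1/2 - I.

Check the numerator P(z) = 2*z^2 - z - 1 at each one:
  P(-1/3) = -4/9 ≠ 0, so z = -1/3 is a (simple) pole.
  P(3/2 - I) = -5*I ≠ 0, so z = 3/2 - I is a (simple) pole.
  P(-1/2 - I) = -2 + 3*I ≠ 0, so z = -1/2 - I is a (simple) pole.

Poles of f: {-1/2 - I, -1/3, 3/2 - I}

Final answer: {-1/2 - I, -1/3, 3/2 - I}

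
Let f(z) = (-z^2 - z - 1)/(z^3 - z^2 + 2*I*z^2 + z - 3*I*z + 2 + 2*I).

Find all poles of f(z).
The singularities of f are the zeros of the denominator. Factoring,
  z^3 - z^2 + 2*I*z^2 + z - 3*I*z + 2 + 2*I = (z + I)*(z - 1 - I)*(z + 2*I)
so the candidates are z = -I, z = 1 + I, z = -2*I.

Check the numerator P(z) = -z^2 - z - 1 at each one:
  P(-I) = I ≠ 0, so z = -I is a (simple) pole.
  P(1 + I) = -2 - 3*I ≠ 0, so z = 1 + I is a (simple) pole.
  P(-2*I) = 3 + 2*I ≠ 0, so z = -2*I is a (simple) pole.

Poles of f: {-2*I, -I, 1 + I}

Final answer: {-2*I, -I, 1 + I}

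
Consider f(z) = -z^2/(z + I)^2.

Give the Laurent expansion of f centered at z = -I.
1/(z + I)^2 + 2*I/(z + I) - 1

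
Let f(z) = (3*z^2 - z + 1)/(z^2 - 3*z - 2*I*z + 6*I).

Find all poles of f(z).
The singularities of f are the zeros of the denominator. Factoring,
  z^2 - 3*z - 2*I*z + 6*I = (z - 2*I)*(z - 3)
so the candidates are z = 2*I, z = 3.

Check the numerator P(z) = 3*z^2 - z + 1 at each one:
  P(2*I) = -11 - 2*I ≠ 0, so z = 2*I is a (simple) pole.
  P(3) = 25 ≠ 0, so z = 3 is a (simple) pole.

Poles of f: {2*I, 3}

Final answer: {2*I, 3}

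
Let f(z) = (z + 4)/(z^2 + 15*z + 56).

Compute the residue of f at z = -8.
4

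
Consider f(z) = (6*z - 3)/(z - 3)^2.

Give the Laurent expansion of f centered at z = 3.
Put w = z - (3), i.e. z = w + 3. The denominator is w^2, so it suffices to rewrite the numerator in powers of w.

P(z) = 6*z - 3
P(w + 3) = 15 + 6*w

Dividing each term by w^2:
  f = 15/w^2 + 6/w

Substituting back w = z - 3:
  f(z) = 15/(z - 3)^2 + 6/(z - 3)

The series is finite because the numerator is a polynomial; the negative powers form the principal part, and the coefficient of 1/(z - 3) gives Res(f, 3) = 6.

Final answer: 15/(z - 3)^2 + 6/(z - 3)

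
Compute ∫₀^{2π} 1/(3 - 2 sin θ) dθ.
2*sqrt(5)*pi/5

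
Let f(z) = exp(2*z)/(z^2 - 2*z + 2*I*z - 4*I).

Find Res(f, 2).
(1/4 - I/4)*exp(4)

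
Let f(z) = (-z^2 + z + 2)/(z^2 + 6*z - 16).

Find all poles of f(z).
{-8}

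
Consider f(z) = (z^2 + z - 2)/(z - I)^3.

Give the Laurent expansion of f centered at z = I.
(-3 + I)/(z - I)^3 + (1 + 2*I)/(z - I)^2 + 1/(z - I)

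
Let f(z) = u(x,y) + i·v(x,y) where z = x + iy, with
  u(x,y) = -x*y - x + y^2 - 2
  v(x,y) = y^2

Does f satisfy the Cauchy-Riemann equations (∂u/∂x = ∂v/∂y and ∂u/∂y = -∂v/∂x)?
∂u/∂x = -y - 1
∂v/∂y = 2*y
∂u/∂y = -x + 2*y
∂v/∂x = 0
∂u/∂x ≠ ∂v/∂y and ∂u/∂y ≠ -∂v/∂x; the Cauchy-Riemann equations are not satisfied, so f is not analytic.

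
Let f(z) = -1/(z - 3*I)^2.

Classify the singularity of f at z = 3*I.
pole of order 2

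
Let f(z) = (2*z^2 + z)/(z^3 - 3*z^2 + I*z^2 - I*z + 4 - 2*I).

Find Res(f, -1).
Write f(z) = P(z)/Q(z) with P(z) = 2*z^2 + z and Q(z) = z^3 - 3*z^2 + I*z^2 - I*z + 4 - 2*I.
The denominator factors as Q(z) = (z - 2 + I)*(z + 1)*(z - 2), so z = -1 is a simple zero of Q and P is analytic there; z = -1 is therefore a simple pole and
  Res(f, z₀) = P(z₀)/Q'(z₀).

Q'(z) = 3*z^2 - 6*z + 2*I*z - I, so Q'(-1) = 9 - 3*I.
P(-1) = 1.

Res(f, -1) = (1)/(9 - 3*I) = 1/10 + I/30

Final answer: 1/10 + I/30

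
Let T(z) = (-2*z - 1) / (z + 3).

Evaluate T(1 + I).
Substitute z = 1 + I:
  numerator:   -2*(1 + I) - 1 = -3 - 2*I
  denominator: (1 + I) + 3 = 4 + I
T(1 + I) = (-3 - 2*I)/(4 + I); multiplying numerator and denominator by the conjugate 4 - I gives (-14 - 5*I)/17 = -14/17 - 5*I/17

Final answer: -14/17 - 5*I/17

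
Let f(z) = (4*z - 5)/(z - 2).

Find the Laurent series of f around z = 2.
Put w = z - (2), i.e. z = w + 2. The denominator is w, so it suffices to rewrite the numerator in powers of w.

P(z) = 4*z - 5
P(w + 2) = 3 + 4*w

Dividing each term by w:
  f = 3/w + 4

Substituting back w = z - 2:
  f(z) = 3/(z - 2) + 4

The series is finite because the numerator is a polynomial; the negative powers form the principal part, and the coefficient of 1/(z - 2) gives Res(f, 2) = 3.

Final answer: 3/(z - 2) + 4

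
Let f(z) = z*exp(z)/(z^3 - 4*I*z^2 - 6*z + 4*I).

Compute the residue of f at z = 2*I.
Write f(z) = P(z)/Q(z) with P(z) = z*exp(z) and Q(z) = z^3 - 4*I*z^2 - 6*z + 4*I.
The denominator factors as Q(z) = (z + 1 - I)*(z - 1 - I)*(z - 2*I), so z = 2*I is a simple zero of Q and P is analytic there; z = 2*I is therefore a simple pole and
  Res(f, z₀) = P(z₀)/Q'(z₀).

Q'(z) = 3*z^2 - 8*I*z - 6, so Q'(2*I) = -2.
P(2*I) = 2*I*exp(2*I).

Res(f, 2*I) = (2*I*exp(2*I))/(-2) = -I*exp(2*I)

Final answer: -I*exp(2*I)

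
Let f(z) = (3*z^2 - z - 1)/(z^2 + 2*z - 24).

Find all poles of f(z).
{-6, 4}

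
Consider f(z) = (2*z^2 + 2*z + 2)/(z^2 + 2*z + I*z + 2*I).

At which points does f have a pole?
The singularities of f are the zeros of the denominator. Factoring,
  z^2 + 2*z + I*z + 2*I = (z + 2)*(z + I)
so the candidates are z = -2, z = -I.

Check the numerator P(z) = 2*z^2 + 2*z + 2 at each one:
  P(-2) = 6 ≠ 0, so z = -2 is a (simple) pole.
  P(-I) = -2*I ≠ 0, so z = -I is a (simple) pole.

Poles of f: {-2, -I}

Final answer: {-2, -I}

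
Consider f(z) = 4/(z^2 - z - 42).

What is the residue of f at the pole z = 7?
Write f(z) = P(z)/Q(z) with P(z) = 4 and Q(z) = z^2 - z - 42.
The denominator factors as Q(z) = (z - 7)*(z + 6), so z = 7 is a simple zero of Q and P is analytic there; z = 7 is therefore a simple pole and
  Res(f, z₀) = P(z₀)/Q'(z₀).

Q'(z) = 2*z - 1, so Q'(7) = 13.
P(7) = 4.

Res(f, 7) = (4)/(13) = 4/13

Final answer: 4/13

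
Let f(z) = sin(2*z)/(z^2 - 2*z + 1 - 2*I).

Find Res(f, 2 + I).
(1/4 - I/4)*sin(4 + 2*I)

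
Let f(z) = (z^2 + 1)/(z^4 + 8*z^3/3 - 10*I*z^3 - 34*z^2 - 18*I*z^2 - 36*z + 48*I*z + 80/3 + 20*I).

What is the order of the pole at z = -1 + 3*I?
Factor the denominator:
  z^4 + 8*z^3/3 - 10*I*z^3 - 34*z^2 - 18*I*z^2 - 36*z + 48*I*z + 80/3 + 20*I = (z + 1 - 3*I)^3*(z - 1/3 - I)

The numerator P(z) = z^2 + 1 has P(-1 + 3*I) = -7 - 6*I ≠ 0, so no factor of (z + 1 - 3*I) cancels.
Near z = -1 + 3*I we can therefore write f(z) = g(z)/(z + 1 - 3*I)^3 with g analytic at -1 + 3*I and g(-1 + 3*I) ≠ 0 (g is the numerator divided by the remaining denominator factors).

Hence z = -1 + 3*I is a pole of order 3.

Final answer: 3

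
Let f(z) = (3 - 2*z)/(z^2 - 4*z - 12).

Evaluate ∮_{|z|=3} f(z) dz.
-7*I*pi/4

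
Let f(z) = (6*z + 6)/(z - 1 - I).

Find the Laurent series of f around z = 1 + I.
Put w = z - (1 + I), i.e. z = w + 1 + I. The denominator is w, so it suffices to rewrite the numerator in powers of w.

P(z) = 6*z + 6
P(w + 1 + I) = 12 + 6*I + 6*w

Dividing each term by w:
  f = (12 + 6*I)/w + 6

Substituting back w = z - 1 - I:
  f(z) = (12 + 6*I)/(z - 1 - I) + 6

The series is finite because the numerator is a polynomial; the negative powers form the principal part, and the coefficient of 1/(z - 1 - I) gives Res(f, 1 + I) = 12 + 6*I.

Final answer: (12 + 6*I)/(z - 1 - I) + 6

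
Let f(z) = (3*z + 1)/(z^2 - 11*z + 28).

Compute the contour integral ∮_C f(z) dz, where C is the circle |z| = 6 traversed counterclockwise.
By the residue theorem, ∮_C f(z) dz = 2πi · (sum of the residues of f at the poles inside |z| = 6).

The denominator factors as (z - 4)*(z - 7), so the singularities of f are simple poles at z = 4, z = 7.
  |4|² = 16 < 36 = 6², so this pole is inside the contour.
  |7|² = 49 > 36 = 6², so this pole is outside the contour.

With P(z) = 3*z + 1 and Q(z) = z^2 - 11*z + 28, each pole is simple, so Res(f, z₀) = P(z₀)/Q'(z₀) with Q'(z) = 2*z - 11.
  Res(f, 4) = P(4)/Q'(4) = (13)/(-3) = -13/3

∮_C f(z) dz = 2πi · (-13/3) = -26*I*pi/3

Final answer: -26*I*pi/3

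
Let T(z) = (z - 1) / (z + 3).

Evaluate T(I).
-1/5 + 2*I/5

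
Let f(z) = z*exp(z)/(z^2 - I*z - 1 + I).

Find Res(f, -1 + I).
(3/5 - I/5)*exp(-1 + I)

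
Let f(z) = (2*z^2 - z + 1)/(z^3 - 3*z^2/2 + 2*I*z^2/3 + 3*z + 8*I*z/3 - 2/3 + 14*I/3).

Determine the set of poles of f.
The singularities of f are the zeros of the denominator. Factoring,
  z^3 - 3*z^2/2 + 2*I*z^2/3 + 3*z + 8*I*z/3 - 2/3 + 14*I/3 = (z - 2*I)*(z - 2 + 2*I)*(z + 1/2 + 2*I/3)
so the candidates are z = 2*I, z = 2 - 2*I, z = -1/2 - 2*I/3.

Check the numerator P(z) = 2*z^2 - z + 1 at each one:
  P(2*I) = -7 - 2*I ≠ 0, so z = 2*I is a (simple) pole.
  P(2 - 2*I) = -1 - 14*I ≠ 0, so z = 2 - 2*I is a (simple) pole.
  P(-1/2 - 2*I/3) = 10/9 + 2*I ≠ 0, so z = -1/2 - 2*I/3 is a (simple) pole.

Poles of f: {-1/2 - 2*I/3, 2*I, 2 - 2*I}

Final answer: {-1/2 - 2*I/3, 2*I, 2 - 2*I}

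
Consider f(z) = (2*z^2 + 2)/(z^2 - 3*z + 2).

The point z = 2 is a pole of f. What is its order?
Factor the denominator:
  z^2 - 3*z + 2 = (z - 2)*(z - 1)

The numerator P(z) = 2*z^2 + 2 has P(2) = 10 ≠ 0, so no factor of (z - 2) cancels.
Near z = 2 we can therefore write f(z) = g(z)/(z - 2) with g analytic at 2 and g(2) ≠ 0 (g is the numerator divided by the remaining denominator factors).

Hence z = 2 is a pole of order 1.

Final answer: 1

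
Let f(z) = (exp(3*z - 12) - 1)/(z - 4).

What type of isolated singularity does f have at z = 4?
Let u = z - 4. The exponent is 3*z - 12 = 3u, so
  f = (e^(3u) - 1)/u = ((3u) + (3u)^2/2 + (3u)^3/6 + ...)/u = 3 + (9/2)*u + (9/2)*u^2 + ...
The Laurent expansion about u = 0 has no negative powers; equivalently lim_{z→4} f(z) = 3 exists and is finite.
So the singularity is removable.

Final answer: removable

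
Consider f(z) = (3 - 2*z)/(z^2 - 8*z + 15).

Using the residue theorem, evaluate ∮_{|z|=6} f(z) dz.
-4*I*pi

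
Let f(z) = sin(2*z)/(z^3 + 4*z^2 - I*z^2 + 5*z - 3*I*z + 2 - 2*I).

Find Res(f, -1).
Write f(z) = P(z)/Q(z) with P(z) = sin(2*z) and Q(z) = z^3 + 4*z^2 - I*z^2 + 5*z - 3*I*z + 2 - 2*I.
The denominator factors as Q(z) = (z + 2)*(z + 1 - I)*(z + 1), so z = -1 is a simple zero of Q and P is analytic there; z = -1 is therefore a simple pole and
  Res(f, z₀) = P(z₀)/Q'(z₀).

Q'(z) = 3*z^2 + 8*z - 2*I*z + 5 - 3*I, so Q'(-1) = -I.
P(-1) = -sin(2).

Res(f, -1) = (-sin(2))/(-I) = -I*sin(2)

Final answer: -I*sin(2)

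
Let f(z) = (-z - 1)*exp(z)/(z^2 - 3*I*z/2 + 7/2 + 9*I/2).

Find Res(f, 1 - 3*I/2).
(-43/97 - 24*I/97)*exp(1 - 3*I/2)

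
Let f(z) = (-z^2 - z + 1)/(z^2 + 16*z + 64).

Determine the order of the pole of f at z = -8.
Factor the denominator:
  z^2 + 16*z + 64 = (z + 8)^2

The numerator P(z) = -z^2 - z + 1 has P(-8) = -55 ≠ 0, so no factor of (z + 8) cancels.
Near z = -8 we can therefore write f(z) = g(z)/(z + 8)^2 with g analytic at -8 and g(-8) ≠ 0 (g is just the numerator).

Hence z = -8 is a pole of order 2.

Final answer: 2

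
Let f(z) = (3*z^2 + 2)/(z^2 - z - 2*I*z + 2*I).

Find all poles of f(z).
The singularities of f are the zeros of the denominator. Factoring,
  z^2 - z - 2*I*z + 2*I = (z - 2*I)*(z - 1)
so the candidates are z = 2*I, z = 1.

Check the numerator P(z) = 3*z^2 + 2 at each one:
  P(2*I) = -10 ≠ 0, so z = 2*I is a (simple) pole.
  P(1) = 5 ≠ 0, so z = 1 is a (simple) pole.

Poles of f: {2*I, 1}

Final answer: {2*I, 1}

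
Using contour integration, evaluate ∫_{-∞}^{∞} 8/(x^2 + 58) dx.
Let f(z) = 8/(z^2 + 58). The denominator has no real zeros and deg Q - deg P = 2 ≥ 2, so the integral of f over the upper semicircle |z| = R tends to 0 as R → ∞. Closing the contour in the upper half-plane,
  ∫_{-∞}^{∞} f(x) dx = 2πi · Σ Res(f, z_k)  over the poles with Im z_k > 0.

Zeros of the denominator: z^2 + 58 = 0 gives z = ±sqrt(58)*I.
Upper half-plane: z = sqrt(58)*I (simple).

Each pole is a simple zero of Q(z) = z^2 + 58, so Res(f, z₀) = P(z₀)/Q'(z₀) with P(z) = 8, Q'(z) = 2*z:
  Res(f, sqrt(58)*I) = (8)/(2*sqrt(58)*I) = -2*sqrt(58)*I/29

∫_{-∞}^{∞} f(x) dx = 2πi · (-2*sqrt(58)*I/29) = 4*sqrt(58)*pi/29

Final answer: 4*sqrt(58)*pi/29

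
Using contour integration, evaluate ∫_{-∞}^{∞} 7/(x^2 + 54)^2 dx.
Let f(z) = 7/(z^2 + 54)^2. The denominator has no real zeros and deg Q - deg P = 4 ≥ 2, so the integral of f over the upper semicircle |z| = R tends to 0 as R → ∞. Closing the contour in the upper half-plane,
  ∫_{-∞}^{∞} f(x) dx = 2πi · Σ Res(f, z_k)  over the poles with Im z_k > 0.

Zeros of the denominator: z^2 + 54 = 0 gives z = ±3*sqrt(6)*I.
Upper half-plane: z = 3*sqrt(6)*I (a pole of order 2).

Write f(z) = g(z)/(z - 3*sqrt(6)*I)^2 with g(z) = 7/(z + 3*sqrt(6)*I)^2. For a double pole, Res(f, z₀) = g'(z₀):
  g'(z) = -14/(z + 3*sqrt(6)*I)^3
  Res(f, 3*sqrt(6)*I) = g'(3*sqrt(6)*I) = -7*sqrt(6)*I/3888

∫_{-∞}^{∞} f(x) dx = 2πi · (-7*sqrt(6)*I/3888) = 7*sqrt(6)*pi/1944

Final answer: 7*sqrt(6)*pi/1944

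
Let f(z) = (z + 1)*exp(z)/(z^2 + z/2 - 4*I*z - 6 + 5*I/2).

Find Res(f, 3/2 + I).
Write f(z) = P(z)/Q(z) with P(z) = (z + 1)*exp(z) and Q(z) = z^2 + z/2 - 4*I*z - 6 + 5*I/2.
The denominator factors as Q(z) = (z + 2 - 3*I)*(z - 3/2 - I), so z = 3/2 + I is a simple zero of Q and P is analytic there; z = 3/2 + I is therefore a simple pole and
  Res(f, z₀) = P(z₀)/Q'(z₀).

Q'(z) = 2*z + 1/2 - 4*I, so Q'(3/2 + I) = 7/2 - 2*I.
P(3/2 + I) = (5/2 + I)*exp(3/2 + I).

Res(f, 3/2 + I) = ((5/2 + I)*exp(3/2 + I))/(7/2 - 2*I) = (27/65 + 34*I/65)*exp(3/2 + I)

Final answer: (27/65 + 34*I/65)*exp(3/2 + I)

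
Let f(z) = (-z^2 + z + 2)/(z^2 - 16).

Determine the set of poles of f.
{-4, 4}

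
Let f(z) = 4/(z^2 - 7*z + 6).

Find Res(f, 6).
4/5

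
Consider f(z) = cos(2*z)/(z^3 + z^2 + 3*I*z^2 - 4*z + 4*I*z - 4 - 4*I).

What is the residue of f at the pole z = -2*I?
-cosh(4)/4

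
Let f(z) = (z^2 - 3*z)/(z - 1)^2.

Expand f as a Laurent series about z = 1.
Put w = z - (1), i.e. z = w + 1. The denominator is w^2, so it suffices to rewrite the numerator in powers of w.

P(z) = z^2 - 3*z
P(w + 1) = -2 - w + w^2

Dividing each term by w^2:
  f = -2/w^2 - 1/w + 1

Substituting back w = z - 1:
  f(z) = -2/(z - 1)^2 - 1/(z - 1) + 1

The series is finite because the numerator is a polynomial; the negative powers form the principal part, and the coefficient of 1/(z - 1) gives Res(f, 1) = -1.

Final answer: -2/(z - 1)^2 - 1/(z - 1) + 1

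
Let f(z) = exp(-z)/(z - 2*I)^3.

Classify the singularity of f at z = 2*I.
Write f(z) = g(z)/(z - 2*I)^3 with g(z) = exp(-z).
g is entire and g(2*I) = exp(-2*I) ≠ 0, so no factor of (z - 2*I) cancels: the Laurent expansion of f about z = 2*I starts at the power -3, i.e. lim_{z→z₀} (z - z₀)^3 f(z) = exp(-2*I) is finite and nonzero.
So z = 2*I is a pole of order 3.

Final answer: pole of order 3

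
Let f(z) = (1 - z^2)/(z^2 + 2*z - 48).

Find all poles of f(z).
The singularities of f are the zeros of the denominator. Factoring,
  z^2 + 2*z - 48 = (z + 8)*(z - 6)
so the candidates are z = -8, z = 6.

Check the numerator P(z) = 1 - z^2 at each one:
  P(-8) = -63 ≠ 0, so z = -8 is a (simple) pole.
  P(6) = -35 ≠ 0, so z = 6 is a (simple) pole.

Poles of f: {-8, 6}

Final answer: {-8, 6}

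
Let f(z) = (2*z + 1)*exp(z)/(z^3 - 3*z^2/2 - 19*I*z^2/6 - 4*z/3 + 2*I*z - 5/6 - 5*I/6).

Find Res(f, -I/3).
Write f(z) = P(z)/Q(z) with P(z) = (2*z + 1)*exp(z) and Q(z) = z^3 - 3*z^2/2 - 19*I*z^2/6 - 4*z/3 + 2*I*z - 5/6 - 5*I/6.
The denominator factors as Q(z) = (z - 1 - 2*I)*(z - 1/2 - 3*I/2)*(z + I/3), so z = -I/3 is a simple zero of Q and P is analytic there; z = -I/3 is therefore a simple pole and
  Res(f, z₀) = P(z₀)/Q'(z₀).

Q'(z) = 3*z^2 - 3*z - 19*I*z/3 - 4/3 + 2*I, so Q'(-I/3) = -34/9 + 3*I.
P(-I/3) = (1 - 2*I/3)*exp(-I/3).

Res(f, -I/3) = ((1 - 2*I/3)*exp(-I/3))/(-34/9 + 3*I) = (-36/145 - 3*I/145)*exp(-I/3)

Final answer: (-36/145 - 3*I/145)*exp(-I/3)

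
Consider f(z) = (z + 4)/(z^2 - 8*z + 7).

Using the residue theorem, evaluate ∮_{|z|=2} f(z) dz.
By the residue theorem, ∮_C f(z) dz = 2πi · (sum of the residues of f at the poles inside |z| = 2).

The denominator factors as (z - 7)*(z - 1), so the singularities of f are simple poles at z = 7, z = 1.
  |7|² = 49 > 4 = 2², so this pole is outside the contour.
  |1|² = 1 < 4 = 2², so this pole is inside the contour.

With P(z) = z + 4 and Q(z) = z^2 - 8*z + 7, each pole is simple, so Res(f, z₀) = P(z₀)/Q'(z₀) with Q'(z) = 2*z - 8.
  Res(f, 1) = P(1)/Q'(1) = (5)/(-6) = -5/6

∮_C f(z) dz = 2πi · (-5/6) = -5*I*pi/3

Final answer: -5*I*pi/3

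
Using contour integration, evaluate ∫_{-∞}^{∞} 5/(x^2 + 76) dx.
Let f(z) = 5/(z^2 + 76). The denominator has no real zeros and deg Q - deg P = 2 ≥ 2, so the integral of f over the upper semicircle |z| = R tends to 0 as R → ∞. Closing the contour in the upper half-plane,
  ∫_{-∞}^{∞} f(x) dx = 2πi · Σ Res(f, z_k)  over the poles with Im z_k > 0.

Zeros of the denominator: z^2 + 76 = 0 gives z = ±2*sqrt(19)*I.
Upper half-plane: z = 2*sqrt(19)*I (simple).

Each pole is a simple zero of Q(z) = z^2 + 76, so Res(f, z₀) = P(z₀)/Q'(z₀) with P(z) = 5, Q'(z) = 2*z:
  Res(f, 2*sqrt(19)*I) = (5)/(4*sqrt(19)*I) = -5*sqrt(19)*I/76

∫_{-∞}^{∞} f(x) dx = 2πi · (-5*sqrt(19)*I/76) = 5*sqrt(19)*pi/38

Final answer: 5*sqrt(19)*pi/38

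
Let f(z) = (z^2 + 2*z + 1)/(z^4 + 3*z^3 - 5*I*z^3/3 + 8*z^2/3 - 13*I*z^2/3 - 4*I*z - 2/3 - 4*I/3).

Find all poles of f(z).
The singularities of f are the zeros of the denominator. Factoring,
  z^4 + 3*z^3 - 5*I*z^3/3 + 8*z^2/3 - 13*I*z^2/3 - 4*I*z - 2/3 - 4*I/3 = (z + 1)*(z + 1 + I/3)*(z + 1 - I)*(z - I)
so the candidates are z = -1, z = -1 - I/3, z = -1 + I, z = I.

Check the numerator P(z) = z^2 + 2*z + 1 at each one:
  P(-1) = 0, so the factor (z + 1) cancels and z = -1 is only a removable singularity, not a pole.
  P(-1 - I/3) = -1/9 ≠ 0, so z = -1 - I/3 is a (simple) pole.
  P(-1 + I) = -1 ≠ 0, so z = -1 + I is a (simple) pole.
  P(I) = 2*I ≠ 0, so z = I is a (simple) pole.

Poles of f: {-1 - I/3, -1 + I, I}

Final answer: {-1 - I/3, -1 + I, I}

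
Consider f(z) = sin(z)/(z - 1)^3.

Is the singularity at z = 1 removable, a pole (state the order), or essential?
Write f(z) = g(z)/(z - 1)^3 with g(z) = sin(z).
g is entire and g(1) = sin(1) ≠ 0, so no factor of (z - 1) cancels: the Laurent expansion of f about z = 1 starts at the power -3, i.e. lim_{z→z₀} (z - z₀)^3 f(z) = sin(1) is finite and nonzero.
So z = 1 is a pole of order 3.

Final answer: pole of order 3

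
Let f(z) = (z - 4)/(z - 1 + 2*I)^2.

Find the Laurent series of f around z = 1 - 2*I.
Put w = z - (1 - 2*I), i.e. z = w + 1 - 2*I. The denominator is w^2, so it suffices to rewrite the numerator in powers of w.

P(z) = z - 4
P(w + 1 - 2*I) = -3 - 2*I + w

Dividing each term by w^2:
  f = (-3 - 2*I)/w^2 + 1/w

Substituting back w = z - 1 + 2*I:
  f(z) = (-3 - 2*I)/(z - 1 + 2*I)^2 + 1/(z - 1 + 2*I)

The series is finite because the numerator is a polynomial; the negative powers form the principal part, and the coefficient of 1/(z - 1 + 2*I) gives Res(f, 1 - 2*I) = 1.

Final answer: (-3 - 2*I)/(z - 1 + 2*I)^2 + 1/(z - 1 + 2*I)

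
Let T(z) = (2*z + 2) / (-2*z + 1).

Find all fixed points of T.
T(z) = z means 2*z + 2 = z*(-2*z + 1), i.e.
  -2*z^2 - z - 2 = 0.
Discriminant: (-1)^2 - 4*(-2)*(-2) = -15, so the roots are complex conjugates.
  z = (1 ± I*sqrt(15))/(2*(-2))
Fixed points: {-1/4 - sqrt(15)*I/4, -1/4 + sqrt(15)*I/4}

Final answer: {-1/4 - sqrt(15)*I/4, -1/4 + sqrt(15)*I/4}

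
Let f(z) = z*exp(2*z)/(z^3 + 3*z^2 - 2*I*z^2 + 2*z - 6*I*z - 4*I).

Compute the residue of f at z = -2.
Write f(z) = P(z)/Q(z) with P(z) = z*exp(2*z) and Q(z) = z^3 + 3*z^2 - 2*I*z^2 + 2*z - 6*I*z - 4*I.
The denominator factors as Q(z) = (z + 1)*(z - 2*I)*(z + 2), so z = -2 is a simple zero of Q and P is analytic there; z = -2 is therefore a simple pole and
  Res(f, z₀) = P(z₀)/Q'(z₀).

Q'(z) = 3*z^2 + 6*z - 4*I*z + 2 - 6*I, so Q'(-2) = 2 + 2*I.
P(-2) = -2*exp(-4).

Res(f, -2) = (-2*exp(-4))/(2 + 2*I) = (-1/2 + I/2)*exp(-4)

Final answer: (-1/2 + I/2)*exp(-4)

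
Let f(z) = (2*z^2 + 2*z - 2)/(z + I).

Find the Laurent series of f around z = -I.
Put w = z - (-I), i.e. z = w - I. The denominator is w, so it suffices to rewrite the numerator in powers of w.

P(z) = 2*z^2 + 2*z - 2
P(w - I) = -4 - 2*I + (2 - 4*I)*w + 2*w^2

Dividing each term by w:
  f = (-4 - 2*I)/w + 2 - 4*I + 2*w

Substituting back w = z + I:
  f(z) = (-4 - 2*I)/(z + I) + 2 - 4*I + 2*(z + I)

The series is finite because the numerator is a polynomial; the negative powers form the principal part, and the coefficient of 1/(z + I) gives Res(f, -I) = -4 - 2*I.

Final answer: (-4 - 2*I)/(z + I) + 2 - 4*I + 2*(z + I)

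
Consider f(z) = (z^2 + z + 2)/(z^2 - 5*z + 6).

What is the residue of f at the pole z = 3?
14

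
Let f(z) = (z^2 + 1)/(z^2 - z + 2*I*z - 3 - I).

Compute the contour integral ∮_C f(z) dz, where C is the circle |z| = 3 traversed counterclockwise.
By the residue theorem, ∮_C f(z) dz = 2πi · (sum of the residues of f at the poles inside |z| = 3).

The denominator factors as (z + 1 + I)*(z - 2 + I), so the singularities of f are simple poles at z = -1 - I, z = 2 - I.
  |-1 - I|² = 2 < 9 = 3², so this pole is inside the contour.
  |2 - I|² = 5 < 9 = 3², so this pole is inside the contour.

With P(z) = z^2 + 1 and Q(z) = z^2 - z + 2*I*z - 3 - I, each pole is simple, so Res(f, z₀) = P(z₀)/Q'(z₀) with Q'(z) = 2*z - 1 + 2*I.
  Res(f, -1 - I) = P(-1 - I)/Q'(-1 - I) = (1 + 2*I)/(-3) = -1/3 - 2*I/3
  Res(f, 2 - I) = P(2 - I)/Q'(2 - I) = (4 - 4*I)/(3) = 4/3 - 4*I/3

Sum of residues inside C: 1 - 2*I
∮_C f(z) dz = 2πi · (1 - 2*I) = pi*(4 + 2*I)

Final answer: pi*(4 + 2*I)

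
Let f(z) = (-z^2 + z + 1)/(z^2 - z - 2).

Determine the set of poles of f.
{-1, 2}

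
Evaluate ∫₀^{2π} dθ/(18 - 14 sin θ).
Call the integral J. The integrand is 2π-periodic and we integrate over a full period, so shifting θ does not change the value (θ → θ + π/2 turns sin θ into cos θ; θ → θ + π flips the sign of the trig term). Hence
  J = ∫₀^{2π} dθ/(18 + 14 cos θ).
Put z = e^{iθ}: then cos θ = (z + 1/z)/2, dθ = dz/(iz), and z runs once counterclockwise around |z| = 1:
  J = ∮_{|z|=1} 1/(18 + 14*(z + 1/z)/2) · dz/(iz) = (2/i) ∮_{|z|=1} dz/(14*z^2 + 36*z + 14).
The roots of 14*z^2 + 36*z + 14 are z = (-18 ± sqrt(18^2 - 14^2))/14, with sqrt(128) = 8*sqrt(2); their product is 1, so only z₊ = -9/7 + 4*sqrt(2)/7 lies inside the unit circle (z₋ = -9/7 - 4*sqrt(2)/7 lies outside).
z₊ is a simple zero of q(z) = 14*z^2 + 36*z + 14, so Res(1/q, z₊) = 1/q'(z₊) with q'(z) = 28*z + 36; and q'(z₊) = 14*(z₊ - z₋) = 16*sqrt(2).
Therefore J = (2/i) · 2πi · 1/(16*sqrt(2)) = 2*pi/(8*sqrt(2)) = sqrt(2)*pi/8

Final answer: sqrt(2)*pi/8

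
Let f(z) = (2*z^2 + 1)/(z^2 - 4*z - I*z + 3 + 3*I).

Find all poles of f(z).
The singularities of f are the zeros of the denominator. Factoring,
  z^2 - 4*z - I*z + 3 + 3*I = (z - 3)*(z - 1 - I)
so the candidates are z = 3, z = 1 + I.

Check the numerator P(z) = 2*z^2 + 1 at each one:
  P(3) = 19 ≠ 0, so z = 3 is a (simple) pole.
  P(1 + I) = 1 + 4*I ≠ 0, so z = 1 + I is a (simple) pole.

Poles of f: {1 + I, 3}

Final answer: {1 + I, 3}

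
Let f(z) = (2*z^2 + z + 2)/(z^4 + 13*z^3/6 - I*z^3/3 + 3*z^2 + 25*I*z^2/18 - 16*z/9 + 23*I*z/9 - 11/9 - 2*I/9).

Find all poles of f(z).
{-3/2 + 2*I, -1 - I, -1/3 - I/3, 2/3 - I/3}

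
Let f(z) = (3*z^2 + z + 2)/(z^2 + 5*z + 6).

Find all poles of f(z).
The singularities of f are the zeros of the denominator. Factoring,
  z^2 + 5*z + 6 = (z + 2)*(z + 3)
so the candidates are z = -2, z = -3.

Check the numerator P(z) = 3*z^2 + z + 2 at each one:
  P(-2) = 12 ≠ 0, so z = -2 is a (simple) pole.
  P(-3) = 26 ≠ 0, so z = -3 is a (simple) pole.

Poles of f: {-3, -2}

Final answer: {-3, -2}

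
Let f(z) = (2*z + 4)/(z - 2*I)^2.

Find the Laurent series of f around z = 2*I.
(4 + 4*I)/(z - 2*I)^2 + 2/(z - 2*I)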